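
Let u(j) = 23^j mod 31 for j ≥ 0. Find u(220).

1

We have u(0) = 1, u(1) = 23, u(2) = 2, u(3) = 15, u(4) = 4, u(5) = 30, u(6) = 8, u(7) = 29, u(8) = 16, u(9) = 27, u(10) = 1.
Since u(10) = u(0) = 1, the sequence is periodic with period 10.
So u(220) = u(0 + ((220-0) mod 10)) = u(0) = 1.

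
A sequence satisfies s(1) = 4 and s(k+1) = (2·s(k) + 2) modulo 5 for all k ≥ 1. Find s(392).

Listing terms: s(1) = 4, s(2) = 0, s(3) = 2, s(4) = 1, s(5) = 4.
The sequence repeats with period 4.
So s(392) = s(1 + ((392-1) mod 4)) = s(4) = 1.

1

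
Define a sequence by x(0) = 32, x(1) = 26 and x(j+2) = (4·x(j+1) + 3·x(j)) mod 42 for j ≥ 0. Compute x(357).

32

Computing terms: x(0) = 32; x(1) = 26; x(2) = 32; x(3) = 38; x(4) = 38; x(5) = 14; x(6) = 2; x(7) = 8; x(8) = 38; x(9) = 8; x(10) = 20; x(11) = 20; x(12) = 14; x(13) = 32; x(14) = 2; x(15) = 20; x(16) = 2; x(17) = 26; x(18) = 26; x(19) = 14; x(20) = 8; x(21) = 32; x(22) = 26.
Since (x(21), x(22)) = (x(0), x(1)) = (32, 26) (two consecutive terms determine the rest), the sequence is periodic with period 21.
So x(357) = x(0 + ((357-0) mod 21)) = x(0) = 32.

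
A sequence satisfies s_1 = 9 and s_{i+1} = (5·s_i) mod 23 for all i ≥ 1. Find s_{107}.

Listing terms: s_1 = 9; s_2 = 22; s_3 = 18; s_4 = 21; s_5 = 13; s_6 = 19; s_7 = 3; s_8 = 15; s_9 = 6; s_{10} = 7; s_{11} = 12; s_{12} = 14; s_{13} = 1; s_{14} = 5; s_{15} = 2; s_{16} = 10; s_{17} = 4; s_{18} = 20; s_{19} = 8; s_{20} = 17; s_{21} = 16; s_{22} = 11; s_{23} = 9.
Since s_{23} = s_1 = 9, the sequence is periodic with period 22.
So s_{107} = s_{1 + ((107-1) mod 22)} = s_{19} = 8.

8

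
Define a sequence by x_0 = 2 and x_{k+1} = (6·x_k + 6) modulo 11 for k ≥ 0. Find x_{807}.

Computing terms: x_0 = 2,  x_1 = 7,  x_2 = 4,  x_3 = 8,  x_4 = 10,  x_5 = 0,  x_6 = 6,  x_7 = 9,  x_8 = 5,  x_9 = 3,  x_{10} = 2.
Since x_{10} = x_0 = 2, the sequence is periodic with period 10.
(807 - 0) mod 10 = 7, so x_{807} = x_7 = 9.

9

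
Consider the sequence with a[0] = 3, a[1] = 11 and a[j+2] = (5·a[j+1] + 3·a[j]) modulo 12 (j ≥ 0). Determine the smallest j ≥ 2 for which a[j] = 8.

We have a[0] = 3; a[1] = 11; a[2] = 4; a[3] = 5; a[4] = 1; a[5] = 8; a[6] = 7; a[7] = 11; a[8] = 4.
Since (a[7], a[8]) = (a[1], a[2]) = (11, 4) (two consecutive terms determine the rest), the sequence is eventually periodic: after a pre-period of length 1 it cycles with period 6.
The value 8 first appears (with j ≥ 2) at a[5].

5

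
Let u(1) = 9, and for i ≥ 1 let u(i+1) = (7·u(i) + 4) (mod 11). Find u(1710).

7

u(1) = 9, u(2) = 1, u(3) = 0, u(4) = 4, u(5) = 10, u(6) = 8, u(7) = 5, u(8) = 6, u(9) = 2, u(10) = 7, u(11) = 9.
The sequence repeats with period 10.
So u(1710) = u(1 + ((1710-1) mod 10)) = u(10) = 7.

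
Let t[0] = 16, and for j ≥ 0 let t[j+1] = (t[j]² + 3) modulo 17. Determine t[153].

4

Listing terms: t[0] = 16, t[1] = 4, t[2] = 2, t[3] = 7, t[4] = 1, t[5] = 4.
Since t[5] = t[1] = 4, the sequence is eventually periodic: after a pre-period of length 1 it cycles with period 4.
For j ≥ 1, t[j] depends only on (j - 1) mod 4. (153 - 1) mod 4 = 0, so t[153] = t[1] = 4.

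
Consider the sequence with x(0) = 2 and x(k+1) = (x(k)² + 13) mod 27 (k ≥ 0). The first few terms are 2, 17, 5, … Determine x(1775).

Listing terms: x(0) = 2; x(1) = 17; x(2) = 5; x(3) = 11; x(4) = 26; x(5) = 14; x(6) = 20; x(7) = 8; x(8) = 23; x(9) = 2.
Since x(9) = x(0) = 2, the sequence is periodic with period 9.
(1775 - 0) mod 9 = 2, so x(1775) = x(2) = 5.

5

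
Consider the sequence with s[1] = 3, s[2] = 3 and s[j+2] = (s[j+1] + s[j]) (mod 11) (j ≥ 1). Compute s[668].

8

We have s[1] = 3,  s[2] = 3,  s[3] = 6,  s[4] = 9,  s[5] = 4,  s[6] = 2,  s[7] = 6,  s[8] = 8,  s[9] = 3,  s[10] = 0,  s[11] = 3,  s[12] = 3.
The sequence repeats with period 10.
(668 - 1) mod 10 = 7, so s[668] = s[8] = 8.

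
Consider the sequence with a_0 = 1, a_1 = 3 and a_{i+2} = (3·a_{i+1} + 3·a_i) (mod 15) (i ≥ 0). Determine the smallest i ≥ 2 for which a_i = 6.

We have a_0 = 1,  a_1 = 3,  a_2 = 12,  a_3 = 0,  a_4 = 6,  a_5 = 3,  a_6 = 12.
Since (a_5, a_6) = (a_1, a_2) = (3, 12) (two consecutive terms determine the rest), the sequence is eventually periodic: after a pre-period of length 1 it cycles with period 4.
The value 6 first appears (with i ≥ 2) at a_4.

4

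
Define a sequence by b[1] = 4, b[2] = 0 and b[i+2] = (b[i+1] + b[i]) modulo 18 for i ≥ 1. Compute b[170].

Listing terms: b[1] = 4; b[2] = 0; b[3] = 4; b[4] = 4; b[5] = 8; b[6] = 12; b[7] = 2; b[8] = 14; b[9] = 16; b[10] = 12; b[11] = 10; b[12] = 4; b[13] = 14; b[14] = 0; b[15] = 14; b[16] = 14; b[17] = 10; b[18] = 6; b[19] = 16; b[20] = 4; b[21] = 2; b[22] = 6; b[23] = 8; b[24] = 14; b[25] = 4; b[26] = 0.
The sequence repeats with period 24.
(170 - 1) mod 24 = 1, so b[170] = b[2] = 0.

0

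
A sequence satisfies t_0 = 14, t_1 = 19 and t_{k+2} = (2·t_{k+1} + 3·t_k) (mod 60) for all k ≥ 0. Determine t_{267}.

37

Listing terms: t_0 = 14,  t_1 = 19,  t_2 = 20,  t_3 = 37,  t_4 = 14,  t_5 = 19.
The sequence repeats with period 4.
So t_{267} = t_{0 + ((267-0) mod 4)} = t_3 = 37.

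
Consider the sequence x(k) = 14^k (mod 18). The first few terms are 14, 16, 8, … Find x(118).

4

We have x(1) = 14, x(2) = 16, x(3) = 8, x(4) = 4, x(5) = 2, x(6) = 10, x(7) = 14.
Since x(7) = x(1) = 14, the sequence is periodic with period 6.
So x(118) = x(1 + ((118-1) mod 6)) = x(4) = 4.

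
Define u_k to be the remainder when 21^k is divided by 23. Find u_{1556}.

9

Computing terms: u_0 = 1, u_1 = 21, u_2 = 4, u_3 = 15, u_4 = 16, u_5 = 14, u_6 = 18, u_7 = 10, u_8 = 3, u_9 = 17, u_{10} = 12, u_{11} = 22, u_{12} = 2, u_{13} = 19, u_{14} = 8, u_{15} = 7, u_{16} = 9, u_{17} = 5, u_{18} = 13, u_{19} = 20, u_{20} = 6, u_{21} = 11, u_{22} = 1.
Since u_{22} = u_0 = 1, the sequence is periodic with period 22.
So u_{1556} = u_{0 + ((1556-0) mod 22)} = u_{16} = 9.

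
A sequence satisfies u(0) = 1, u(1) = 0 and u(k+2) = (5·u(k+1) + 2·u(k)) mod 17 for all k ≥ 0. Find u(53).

Computing terms: u(0) = 1, u(1) = 0, u(2) = 2, u(3) = 10, u(4) = 3, u(5) = 1, u(6) = 11, u(7) = 6, u(8) = 1, u(9) = 0.
The sequence repeats with period 8.
(53 - 0) mod 8 = 5, so u(53) = u(5) = 1.

1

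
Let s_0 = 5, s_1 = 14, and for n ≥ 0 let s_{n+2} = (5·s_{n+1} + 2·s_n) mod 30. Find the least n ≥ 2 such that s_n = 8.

3

Computing terms: s_0 = 5, s_1 = 14, s_2 = 20, s_3 = 8, s_4 = 20, s_5 = 26, s_6 = 20, s_7 = 2, s_8 = 20, s_9 = 14, s_{10} = 20.
Since (s_9, s_{10}) = (s_1, s_2) = (14, 20) (two consecutive terms determine the rest), the sequence is eventually periodic: after a pre-period of length 1 it cycles with period 8.
The value 8 first appears (with n ≥ 2) at s_3.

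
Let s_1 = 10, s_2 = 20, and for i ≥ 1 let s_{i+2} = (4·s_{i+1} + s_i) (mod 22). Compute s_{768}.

s_1 = 10, s_2 = 20, s_3 = 2, s_4 = 6, s_5 = 4, s_6 = 0, s_7 = 4, s_8 = 16, s_9 = 2, s_{10} = 2, s_{11} = 10, s_{12} = 20.
The sequence repeats with period 10.
(768 - 1) mod 10 = 7, so s_{768} = s_8 = 16.

16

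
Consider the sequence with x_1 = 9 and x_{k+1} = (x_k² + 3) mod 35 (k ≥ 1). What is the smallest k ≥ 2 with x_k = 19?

4

x_1 = 9; x_2 = 14; x_3 = 24; x_4 = 19; x_5 = 14.
Since x_5 = x_2 = 14, the sequence is eventually periodic: after a pre-period of length 1 it cycles with period 3.
The value 19 first appears (with k ≥ 2) at x_4.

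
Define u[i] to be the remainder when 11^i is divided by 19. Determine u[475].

Listing terms: u[0] = 1; u[1] = 11; u[2] = 7; u[3] = 1.
The sequence repeats with period 3.
So u[475] = u[0 + ((475-0) mod 3)] = u[1] = 11.

11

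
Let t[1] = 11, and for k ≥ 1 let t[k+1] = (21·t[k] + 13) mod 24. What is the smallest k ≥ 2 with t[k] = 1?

We have t[1] = 11,  t[2] = 4,  t[3] = 1,  t[4] = 10,  t[5] = 7,  t[6] = 16,  t[7] = 13,  t[8] = 22,  t[9] = 19,  t[10] = 4.
Since t[10] = t[2] = 4, the sequence is eventually periodic: after a pre-period of length 1 it cycles with period 8.
The value 1 first appears (with k ≥ 2) at t[3].

3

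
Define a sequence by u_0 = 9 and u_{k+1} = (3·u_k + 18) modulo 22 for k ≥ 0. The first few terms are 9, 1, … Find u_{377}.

21

Listing terms: u_0 = 9,  u_1 = 1,  u_2 = 21,  u_3 = 15,  u_4 = 19,  u_5 = 9.
Since u_5 = u_0 = 9, the sequence is periodic with period 5.
(377 - 0) mod 5 = 2, so u_{377} = u_2 = 21.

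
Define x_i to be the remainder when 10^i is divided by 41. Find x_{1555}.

x_1 = 10,  x_2 = 18,  x_3 = 16,  x_4 = 37,  x_5 = 1,  x_6 = 10.
The sequence repeats with period 5.
So x_{1555} = x_{1 + ((1555-1) mod 5)} = x_5 = 1.

1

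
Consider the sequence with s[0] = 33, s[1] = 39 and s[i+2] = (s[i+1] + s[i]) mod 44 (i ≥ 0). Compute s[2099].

6

We have s[0] = 33,  s[1] = 39,  s[2] = 28,  s[3] = 23,  s[4] = 7,  s[5] = 30,  s[6] = 37,  s[7] = 23,  s[8] = 16,  s[9] = 39,  s[10] = 11,  s[11] = 6,  s[12] = 17,  s[13] = 23,  s[14] = 40,  s[15] = 19,  s[16] = 15,  s[17] = 34,  s[18] = 5,  s[19] = 39,  s[20] = 0,  s[21] = 39,  s[22] = 39,  s[23] = 34,  s[24] = 29,  s[25] = 19,  s[26] = 4,  s[27] = 23,  s[28] = 27,  s[29] = 6,  s[30] = 33,  s[31] = 39.
The sequence repeats with period 30.
So s[2099] = s[0 + ((2099-0) mod 30)] = s[29] = 6.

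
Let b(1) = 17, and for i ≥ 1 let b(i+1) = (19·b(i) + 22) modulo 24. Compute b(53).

Listing terms: b(1) = 17,  b(2) = 9,  b(3) = 1,  b(4) = 17.
Since b(4) = b(1) = 17, the sequence is periodic with period 3.
(53 - 1) mod 3 = 1, so b(53) = b(2) = 9.

9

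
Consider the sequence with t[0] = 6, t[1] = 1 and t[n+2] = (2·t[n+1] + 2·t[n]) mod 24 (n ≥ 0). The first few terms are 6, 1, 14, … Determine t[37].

Computing terms: t[0] = 6,  t[1] = 1,  t[2] = 14,  t[3] = 6,  t[4] = 16,  t[5] = 20,  t[6] = 0,  t[7] = 16,  t[8] = 8,  t[9] = 0,  t[10] = 16.
Since (t[9], t[10]) = (t[6], t[7]) = (0, 16) (two consecutive terms determine the rest), the sequence is eventually periodic: after a pre-period of length 6 it cycles with period 3.
For n ≥ 6, t[n] depends only on (n - 6) mod 3. (37 - 6) mod 3 = 1, so t[37] = t[7] = 16.

16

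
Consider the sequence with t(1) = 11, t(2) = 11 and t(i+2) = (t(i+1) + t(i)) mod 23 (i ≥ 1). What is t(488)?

1

Computing terms: t(1) = 11; t(2) = 11; t(3) = 22; t(4) = 10; t(5) = 9; t(6) = 19; t(7) = 5; t(8) = 1; t(9) = 6; t(10) = 7; t(11) = 13; t(12) = 20; t(13) = 10; t(14) = 7; t(15) = 17; t(16) = 1; t(17) = 18; t(18) = 19; t(19) = 14; t(20) = 10; t(21) = 1; t(22) = 11; t(23) = 12; t(24) = 0; t(25) = 12; t(26) = 12; t(27) = 1; t(28) = 13; t(29) = 14; t(30) = 4; t(31) = 18; t(32) = 22; t(33) = 17; t(34) = 16; t(35) = 10; t(36) = 3; t(37) = 13; t(38) = 16; t(39) = 6; t(40) = 22; t(41) = 5; t(42) = 4; t(43) = 9; t(44) = 13; t(45) = 22; t(46) = 12; t(47) = 11; t(48) = 0; t(49) = 11; t(50) = 11.
The sequence repeats with period 48.
(488 - 1) mod 48 = 7, so t(488) = t(8) = 1.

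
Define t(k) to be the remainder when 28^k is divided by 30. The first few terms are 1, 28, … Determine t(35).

Computing terms: t(0) = 1, t(1) = 28, t(2) = 4, t(3) = 22, t(4) = 16, t(5) = 28.
Since t(5) = t(1) = 28, the sequence is eventually periodic: after a pre-period of length 1 it cycles with period 4.
For k ≥ 1, t(k) depends only on (k - 1) mod 4. (35 - 1) mod 4 = 2, so t(35) = t(3) = 22.

22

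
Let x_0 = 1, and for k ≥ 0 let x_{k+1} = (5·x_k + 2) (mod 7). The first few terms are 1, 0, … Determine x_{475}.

We have x_0 = 1,  x_1 = 0,  x_2 = 2,  x_3 = 5,  x_4 = 6,  x_5 = 4,  x_6 = 1.
Since x_6 = x_0 = 1, the sequence is periodic with period 6.
So x_{475} = x_{0 + ((475-0) mod 6)} = x_1 = 0.

0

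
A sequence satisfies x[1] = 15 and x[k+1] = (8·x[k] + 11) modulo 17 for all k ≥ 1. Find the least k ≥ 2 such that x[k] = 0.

4

Computing terms: x[1] = 15,  x[2] = 12,  x[3] = 5,  x[4] = 0,  x[5] = 11,  x[6] = 14,  x[7] = 4,  x[8] = 9,  x[9] = 15.
Since x[9] = x[1] = 15, the sequence is periodic with period 8.
The value 0 first appears (with k ≥ 2) at x[4].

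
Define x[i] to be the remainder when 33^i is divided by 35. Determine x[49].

Computing terms: x[0] = 1,  x[1] = 33,  x[2] = 4,  x[3] = 27,  x[4] = 16,  x[5] = 3,  x[6] = 29,  x[7] = 12,  x[8] = 11,  x[9] = 13,  x[10] = 9,  x[11] = 17,  x[12] = 1.
Since x[12] = x[0] = 1, the sequence is periodic with period 12.
So x[49] = x[0 + ((49-0) mod 12)] = x[1] = 33.

33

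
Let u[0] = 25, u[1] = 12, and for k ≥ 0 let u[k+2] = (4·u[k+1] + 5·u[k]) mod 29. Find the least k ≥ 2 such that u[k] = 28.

Computing terms: u[0] = 25, u[1] = 12, u[2] = 28, u[3] = 27, u[4] = 16, u[5] = 25, u[6] = 6, u[7] = 4, u[8] = 17, u[9] = 1, u[10] = 2, u[11] = 13, u[12] = 4, u[13] = 23, u[14] = 25, u[15] = 12.
The sequence repeats with period 14.
The value 28 first appears (with k ≥ 2) at u[2].

2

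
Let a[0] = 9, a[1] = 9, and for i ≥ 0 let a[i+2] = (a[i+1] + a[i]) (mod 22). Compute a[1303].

Listing terms: a[0] = 9; a[1] = 9; a[2] = 18; a[3] = 5; a[4] = 1; a[5] = 6; a[6] = 7; a[7] = 13; a[8] = 20; a[9] = 11; a[10] = 9; a[11] = 20; a[12] = 7; a[13] = 5; a[14] = 12; a[15] = 17; a[16] = 7; a[17] = 2; a[18] = 9; a[19] = 11; a[20] = 20; a[21] = 9; a[22] = 7; a[23] = 16; a[24] = 1; a[25] = 17; a[26] = 18; a[27] = 13; a[28] = 9; a[29] = 0; a[30] = 9; a[31] = 9.
The sequence repeats with period 30.
So a[1303] = a[0 + ((1303-0) mod 30)] = a[13] = 5.

5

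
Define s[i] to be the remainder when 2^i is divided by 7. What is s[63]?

Listing terms: s[1] = 2,  s[2] = 4,  s[3] = 1,  s[4] = 2.
Since s[4] = s[1] = 2, the sequence is periodic with period 3.
(63 - 1) mod 3 = 2, so s[63] = s[3] = 1.

1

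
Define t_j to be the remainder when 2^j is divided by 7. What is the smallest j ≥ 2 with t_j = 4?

2

t_1 = 2, t_2 = 4, t_3 = 1, t_4 = 2.
The sequence repeats with period 3.
The value 4 first appears (with j ≥ 2) at t_2.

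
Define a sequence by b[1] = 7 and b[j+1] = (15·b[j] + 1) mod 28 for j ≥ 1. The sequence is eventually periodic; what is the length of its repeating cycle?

Listing terms: b[1] = 7; b[2] = 22; b[3] = 23; b[4] = 10; b[5] = 11; b[6] = 26; b[7] = 27; b[8] = 14; b[9] = 15; b[10] = 2; b[11] = 3; b[12] = 18; b[13] = 19; b[14] = 6; b[15] = 7.
Since b[15] = b[1] = 7, the sequence is periodic with period 14.

14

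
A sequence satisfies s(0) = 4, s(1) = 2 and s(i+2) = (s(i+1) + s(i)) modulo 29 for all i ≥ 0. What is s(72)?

Listing terms: s(0) = 4, s(1) = 2, s(2) = 6, s(3) = 8, s(4) = 14, s(5) = 22, s(6) = 7, s(7) = 0, s(8) = 7, s(9) = 7, s(10) = 14, s(11) = 21, s(12) = 6, s(13) = 27, s(14) = 4, s(15) = 2.
Since (s(14), s(15)) = (s(0), s(1)) = (4, 2) (two consecutive terms determine the rest), the sequence is periodic with period 14.
(72 - 0) mod 14 = 2, so s(72) = s(2) = 6.

6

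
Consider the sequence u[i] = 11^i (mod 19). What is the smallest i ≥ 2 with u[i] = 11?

4

Computing terms: u[1] = 11, u[2] = 7, u[3] = 1, u[4] = 11.
The sequence repeats with period 3.
The value 11 next appears (with i ≥ 2) at u[4].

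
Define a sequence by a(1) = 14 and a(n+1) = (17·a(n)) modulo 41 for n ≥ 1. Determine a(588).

Listing terms: a(1) = 14,  a(2) = 33,  a(3) = 28,  a(4) = 25,  a(5) = 15,  a(6) = 9,  a(7) = 30,  a(8) = 18,  a(9) = 19,  a(10) = 36,  a(11) = 38,  a(12) = 31,  a(13) = 35,  a(14) = 21,  a(15) = 29,  a(16) = 1,  a(17) = 17,  a(18) = 2,  a(19) = 34,  a(20) = 4,  a(21) = 27,  a(22) = 8,  a(23) = 13,  a(24) = 16,  a(25) = 26,  a(26) = 32,  a(27) = 11,  a(28) = 23,  a(29) = 22,  a(30) = 5,  a(31) = 3,  a(32) = 10,  a(33) = 6,  a(34) = 20,  a(35) = 12,  a(36) = 40,  a(37) = 24,  a(38) = 39,  a(39) = 7,  a(40) = 37,  a(41) = 14.
The sequence repeats with period 40.
So a(588) = a(1 + ((588-1) mod 40)) = a(28) = 23.

23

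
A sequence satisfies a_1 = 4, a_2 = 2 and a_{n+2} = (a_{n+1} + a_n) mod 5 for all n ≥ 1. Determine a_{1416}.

3

Listing terms: a_1 = 4; a_2 = 2; a_3 = 1; a_4 = 3; a_5 = 4; a_6 = 2.
The sequence repeats with period 4.
(1416 - 1) mod 4 = 3, so a_{1416} = a_4 = 3.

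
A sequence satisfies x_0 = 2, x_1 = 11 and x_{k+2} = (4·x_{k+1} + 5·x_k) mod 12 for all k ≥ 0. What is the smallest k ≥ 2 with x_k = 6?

x_0 = 2, x_1 = 11, x_2 = 6, x_3 = 7, x_4 = 10, x_5 = 3, x_6 = 2, x_7 = 11.
The sequence repeats with period 6.
The value 6 first appears (with k ≥ 2) at x_2.

2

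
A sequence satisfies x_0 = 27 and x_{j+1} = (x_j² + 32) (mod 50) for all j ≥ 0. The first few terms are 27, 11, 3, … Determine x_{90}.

We have x_0 = 27, x_1 = 11, x_2 = 3, x_3 = 41, x_4 = 13, x_5 = 1, x_6 = 33, x_7 = 21, x_8 = 23, x_9 = 11.
Since x_9 = x_1 = 11, the sequence is eventually periodic: after a pre-period of length 1 it cycles with period 8.
For j ≥ 1, x_j depends only on (j - 1) mod 8. (90 - 1) mod 8 = 1, so x_{90} = x_2 = 3.

3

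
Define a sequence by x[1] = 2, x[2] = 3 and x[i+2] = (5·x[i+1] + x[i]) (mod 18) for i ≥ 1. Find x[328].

2

We have x[1] = 2,  x[2] = 3,  x[3] = 17,  x[4] = 16,  x[5] = 7,  x[6] = 15,  x[7] = 10,  x[8] = 11,  x[9] = 11,  x[10] = 12,  x[11] = 17,  x[12] = 7,  x[13] = 16,  x[14] = 15,  x[15] = 1,  x[16] = 2,  x[17] = 11,  x[18] = 3,  x[19] = 8,  x[20] = 7,  x[21] = 7,  x[22] = 6,  x[23] = 1,  x[24] = 11,  x[25] = 2,  x[26] = 3.
The sequence repeats with period 24.
(328 - 1) mod 24 = 15, so x[328] = x[16] = 2.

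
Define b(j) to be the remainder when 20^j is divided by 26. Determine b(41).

Listing terms: b(0) = 1; b(1) = 20; b(2) = 10; b(3) = 18; b(4) = 22; b(5) = 24; b(6) = 12; b(7) = 6; b(8) = 16; b(9) = 8; b(10) = 4; b(11) = 2; b(12) = 14; b(13) = 20.
Since b(13) = b(1) = 20, the sequence is eventually periodic: after a pre-period of length 1 it cycles with period 12.
For j ≥ 1, b(j) depends only on (j - 1) mod 12. (41 - 1) mod 12 = 4, so b(41) = b(5) = 24.

24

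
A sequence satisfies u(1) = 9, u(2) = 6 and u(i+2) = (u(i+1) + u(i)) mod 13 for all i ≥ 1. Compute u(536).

We have u(1) = 9, u(2) = 6, u(3) = 2, u(4) = 8, u(5) = 10, u(6) = 5, u(7) = 2, u(8) = 7, u(9) = 9, u(10) = 3, u(11) = 12, u(12) = 2, u(13) = 1, u(14) = 3, u(15) = 4, u(16) = 7, u(17) = 11, u(18) = 5, u(19) = 3, u(20) = 8, u(21) = 11, u(22) = 6, u(23) = 4, u(24) = 10, u(25) = 1, u(26) = 11, u(27) = 12, u(28) = 10, u(29) = 9, u(30) = 6.
Since (u(29), u(30)) = (u(1), u(2)) = (9, 6) (two consecutive terms determine the rest), the sequence is periodic with period 28.
(536 - 1) mod 28 = 3, so u(536) = u(4) = 8.

8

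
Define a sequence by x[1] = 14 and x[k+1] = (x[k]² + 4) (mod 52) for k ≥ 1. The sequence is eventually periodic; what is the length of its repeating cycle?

6

x[1] = 14, x[2] = 44, x[3] = 16, x[4] = 0, x[5] = 4, x[6] = 20, x[7] = 40, x[8] = 44.
Since x[8] = x[2] = 44, the sequence is eventually periodic: after a pre-period of length 1 it cycles with period 6.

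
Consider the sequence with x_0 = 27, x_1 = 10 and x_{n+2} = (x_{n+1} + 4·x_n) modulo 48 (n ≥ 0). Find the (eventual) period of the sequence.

Listing terms: x_0 = 27; x_1 = 10; x_2 = 22; x_3 = 14; x_4 = 6; x_5 = 14; x_6 = 38; x_7 = 46; x_8 = 6; x_9 = 46; x_{10} = 22; x_{11} = 14.
Since (x_{10}, x_{11}) = (x_2, x_3) = (22, 14) (two consecutive terms determine the rest), the sequence is eventually periodic: after a pre-period of length 2 it cycles with period 8.

8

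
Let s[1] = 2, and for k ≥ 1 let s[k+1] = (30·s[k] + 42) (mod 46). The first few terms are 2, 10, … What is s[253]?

18

Computing terms: s[1] = 2,  s[2] = 10,  s[3] = 20,  s[4] = 44,  s[5] = 28,  s[6] = 8,  s[7] = 6,  s[8] = 38,  s[9] = 32,  s[10] = 36,  s[11] = 18,  s[12] = 30,  s[13] = 22,  s[14] = 12,  s[15] = 34,  s[16] = 4,  s[17] = 24,  s[18] = 26,  s[19] = 40,  s[20] = 0,  s[21] = 42,  s[22] = 14,  s[23] = 2.
The sequence repeats with period 22.
So s[253] = s[1 + ((253-1) mod 22)] = s[11] = 18.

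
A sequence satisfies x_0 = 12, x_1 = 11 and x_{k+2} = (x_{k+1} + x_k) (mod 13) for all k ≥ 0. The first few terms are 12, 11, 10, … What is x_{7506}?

x_0 = 12; x_1 = 11; x_2 = 10; x_3 = 8; x_4 = 5; x_5 = 0; x_6 = 5; x_7 = 5; x_8 = 10; x_9 = 2; x_{10} = 12; x_{11} = 1; x_{12} = 0; x_{13} = 1; x_{14} = 1; x_{15} = 2; x_{16} = 3; x_{17} = 5; x_{18} = 8; x_{19} = 0; x_{20} = 8; x_{21} = 8; x_{22} = 3; x_{23} = 11; x_{24} = 1; x_{25} = 12; x_{26} = 0; x_{27} = 12; x_{28} = 12; x_{29} = 11.
Since (x_{28}, x_{29}) = (x_0, x_1) = (12, 11) (two consecutive terms determine the rest), the sequence is periodic with period 28.
(7506 - 0) mod 28 = 2, so x_{7506} = x_2 = 10.

10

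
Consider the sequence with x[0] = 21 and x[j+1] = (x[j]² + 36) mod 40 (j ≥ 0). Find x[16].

37

We have x[0] = 21,  x[1] = 37,  x[2] = 5,  x[3] = 21.
Since x[3] = x[0] = 21, the sequence is periodic with period 3.
(16 - 0) mod 3 = 1, so x[16] = x[1] = 37.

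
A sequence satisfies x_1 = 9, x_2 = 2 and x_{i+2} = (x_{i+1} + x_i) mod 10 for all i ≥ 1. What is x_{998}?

2

Listing terms: x_1 = 9,  x_2 = 2,  x_3 = 1,  x_4 = 3,  x_5 = 4,  x_6 = 7,  x_7 = 1,  x_8 = 8,  x_9 = 9,  x_{10} = 7,  x_{11} = 6,  x_{12} = 3,  x_{13} = 9,  x_{14} = 2.
The sequence repeats with period 12.
So x_{998} = x_{1 + ((998-1) mod 12)} = x_2 = 2.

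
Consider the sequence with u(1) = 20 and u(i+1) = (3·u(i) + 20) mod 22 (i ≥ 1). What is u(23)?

Computing terms: u(1) = 20, u(2) = 14, u(3) = 18, u(4) = 8, u(5) = 0, u(6) = 20.
The sequence repeats with period 5.
(23 - 1) mod 5 = 2, so u(23) = u(3) = 18.

18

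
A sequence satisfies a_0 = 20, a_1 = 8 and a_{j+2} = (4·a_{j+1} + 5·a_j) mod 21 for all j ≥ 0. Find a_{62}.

We have a_0 = 20, a_1 = 8, a_2 = 6, a_3 = 1, a_4 = 13, a_5 = 15, a_6 = 20, a_7 = 8.
Since (a_6, a_7) = (a_0, a_1) = (20, 8) (two consecutive terms determine the rest), the sequence is periodic with period 6.
So a_{62} = a_{0 + ((62-0) mod 6)} = a_2 = 6.

6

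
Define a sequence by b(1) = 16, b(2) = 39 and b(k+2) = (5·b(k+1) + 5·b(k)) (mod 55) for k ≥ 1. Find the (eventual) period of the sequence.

We have b(1) = 16,  b(2) = 39,  b(3) = 0,  b(4) = 30,  b(5) = 40,  b(6) = 20,  b(7) = 25,  b(8) = 5,  b(9) = 40,  b(10) = 5,  b(11) = 5,  b(12) = 50,  b(13) = 0,  b(14) = 30.
Since (b(13), b(14)) = (b(3), b(4)) = (0, 30) (two consecutive terms determine the rest), the sequence is eventually periodic: after a pre-period of length 2 it cycles with period 10.

10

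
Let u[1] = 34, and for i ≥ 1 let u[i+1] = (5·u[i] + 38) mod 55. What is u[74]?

We have u[1] = 34; u[2] = 43; u[3] = 33; u[4] = 38; u[5] = 8; u[6] = 23; u[7] = 43.
Since u[7] = u[2] = 43, the sequence is eventually periodic: after a pre-period of length 1 it cycles with period 5.
For i ≥ 2, u[i] depends only on (i - 2) mod 5. (74 - 2) mod 5 = 2, so u[74] = u[4] = 38.

38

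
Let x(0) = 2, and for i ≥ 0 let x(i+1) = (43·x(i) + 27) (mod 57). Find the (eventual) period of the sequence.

Computing terms: x(0) = 2,  x(1) = 56,  x(2) = 41,  x(3) = 23,  x(4) = 47,  x(5) = 53,  x(6) = 26,  x(7) = 5,  x(8) = 14,  x(9) = 2.
The sequence repeats with period 9.

9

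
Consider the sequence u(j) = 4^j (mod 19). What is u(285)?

11

u(0) = 1,  u(1) = 4,  u(2) = 16,  u(3) = 7,  u(4) = 9,  u(5) = 17,  u(6) = 11,  u(7) = 6,  u(8) = 5,  u(9) = 1.
The sequence repeats with period 9.
So u(285) = u(0 + ((285-0) mod 9)) = u(6) = 11.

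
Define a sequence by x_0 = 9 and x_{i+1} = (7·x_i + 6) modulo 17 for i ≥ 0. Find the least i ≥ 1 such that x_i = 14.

We have x_0 = 9; x_1 = 1; x_2 = 13; x_3 = 12; x_4 = 5; x_5 = 7; x_6 = 4; x_7 = 0; x_8 = 6; x_9 = 14; x_{10} = 2; x_{11} = 3; x_{12} = 10; x_{13} = 8; x_{14} = 11; x_{15} = 15; x_{16} = 9.
Since x_{16} = x_0 = 9, the sequence is periodic with period 16.
The value 14 first appears (with i ≥ 1) at x_9.

9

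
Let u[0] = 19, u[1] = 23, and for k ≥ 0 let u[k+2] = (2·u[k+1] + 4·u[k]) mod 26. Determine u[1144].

6

Computing terms: u[0] = 19,  u[1] = 23,  u[2] = 18,  u[3] = 24,  u[4] = 16,  u[5] = 24,  u[6] = 8,  u[7] = 8,  u[8] = 22,  u[9] = 24,  u[10] = 6,  u[11] = 4,  u[12] = 6,  u[13] = 2,  u[14] = 2,  u[15] = 12,  u[16] = 6,  u[17] = 8,  u[18] = 14,  u[19] = 8,  u[20] = 20,  u[21] = 20,  u[22] = 16,  u[23] = 8,  u[24] = 2,  u[25] = 10,  u[26] = 2,  u[27] = 18,  u[28] = 18,  u[29] = 4,  u[30] = 2,  u[31] = 20,  u[32] = 22,  u[33] = 20,  u[34] = 24,  u[35] = 24,  u[36] = 14,  u[37] = 20,  u[38] = 18,  u[39] = 12,  u[40] = 18,  u[41] = 6,  u[42] = 6,  u[43] = 10,  u[44] = 18,  u[45] = 24.
Since (u[44], u[45]) = (u[2], u[3]) = (18, 24) (two consecutive terms determine the rest), the sequence is eventually periodic: after a pre-period of length 2 it cycles with period 42.
For k ≥ 2, u[k] depends only on (k - 2) mod 42. (1144 - 2) mod 42 = 8, so u[1144] = u[10] = 6.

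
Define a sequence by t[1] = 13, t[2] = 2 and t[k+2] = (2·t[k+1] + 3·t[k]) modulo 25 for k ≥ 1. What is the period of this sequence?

4

Listing terms: t[1] = 13, t[2] = 2, t[3] = 18, t[4] = 17, t[5] = 13, t[6] = 2.
The sequence repeats with period 4.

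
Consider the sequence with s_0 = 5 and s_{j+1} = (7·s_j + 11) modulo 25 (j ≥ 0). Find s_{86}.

8

Computing terms: s_0 = 5,  s_1 = 21,  s_2 = 8,  s_3 = 17,  s_4 = 5.
Since s_4 = s_0 = 5, the sequence is periodic with period 4.
(86 - 0) mod 4 = 2, so s_{86} = s_2 = 8.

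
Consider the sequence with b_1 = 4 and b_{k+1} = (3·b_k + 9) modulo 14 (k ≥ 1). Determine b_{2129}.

12

We have b_1 = 4,  b_2 = 7,  b_3 = 2,  b_4 = 1,  b_5 = 12,  b_6 = 3,  b_7 = 4.
The sequence repeats with period 6.
So b_{2129} = b_{1 + ((2129-1) mod 6)} = b_5 = 12.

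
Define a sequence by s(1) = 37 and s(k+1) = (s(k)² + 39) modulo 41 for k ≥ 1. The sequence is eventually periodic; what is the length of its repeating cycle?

3

Listing terms: s(1) = 37; s(2) = 14; s(3) = 30; s(4) = 37.
Since s(4) = s(1) = 37, the sequence is periodic with period 3.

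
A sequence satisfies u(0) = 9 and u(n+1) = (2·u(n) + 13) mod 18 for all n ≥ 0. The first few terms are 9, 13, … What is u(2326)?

Computing terms: u(0) = 9,  u(1) = 13,  u(2) = 3,  u(3) = 1,  u(4) = 15,  u(5) = 7,  u(6) = 9.
The sequence repeats with period 6.
So u(2326) = u(0 + ((2326-0) mod 6)) = u(4) = 15.

15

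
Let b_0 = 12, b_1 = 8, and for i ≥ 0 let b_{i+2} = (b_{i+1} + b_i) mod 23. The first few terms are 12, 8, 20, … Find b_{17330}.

20

We have b_0 = 12; b_1 = 8; b_2 = 20; b_3 = 5; b_4 = 2; b_5 = 7; b_6 = 9; b_7 = 16; b_8 = 2; b_9 = 18; b_{10} = 20; b_{11} = 15; b_{12} = 12; b_{13} = 4; b_{14} = 16; b_{15} = 20; b_{16} = 13; b_{17} = 10; b_{18} = 0; b_{19} = 10; b_{20} = 10; b_{21} = 20; b_{22} = 7; b_{23} = 4; b_{24} = 11; b_{25} = 15; b_{26} = 3; b_{27} = 18; b_{28} = 21; b_{29} = 16; b_{30} = 14; b_{31} = 7; b_{32} = 21; b_{33} = 5; b_{34} = 3; b_{35} = 8; b_{36} = 11; b_{37} = 19; b_{38} = 7; b_{39} = 3; b_{40} = 10; b_{41} = 13; b_{42} = 0; b_{43} = 13; b_{44} = 13; b_{45} = 3; b_{46} = 16; b_{47} = 19; b_{48} = 12; b_{49} = 8.
Since (b_{48}, b_{49}) = (b_0, b_1) = (12, 8) (two consecutive terms determine the rest), the sequence is periodic with period 48.
So b_{17330} = b_{0 + ((17330-0) mod 48)} = b_2 = 20.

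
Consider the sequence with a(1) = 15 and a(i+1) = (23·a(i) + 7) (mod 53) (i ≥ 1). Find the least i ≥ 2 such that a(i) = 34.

2

a(1) = 15, a(2) = 34, a(3) = 47, a(4) = 28, a(5) = 15.
Since a(5) = a(1) = 15, the sequence is periodic with period 4.
The value 34 first appears (with i ≥ 2) at a(2).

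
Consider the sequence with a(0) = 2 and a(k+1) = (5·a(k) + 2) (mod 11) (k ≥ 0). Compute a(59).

Listing terms: a(0) = 2, a(1) = 1, a(2) = 7, a(3) = 4, a(4) = 0, a(5) = 2.
Since a(5) = a(0) = 2, the sequence is periodic with period 5.
(59 - 0) mod 5 = 4, so a(59) = a(4) = 0.

0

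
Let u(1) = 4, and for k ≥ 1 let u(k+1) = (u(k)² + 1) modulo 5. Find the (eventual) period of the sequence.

Computing terms: u(1) = 4; u(2) = 2; u(3) = 0; u(4) = 1; u(5) = 2.
Since u(5) = u(2) = 2, the sequence is eventually periodic: after a pre-period of length 1 it cycles with period 3.

3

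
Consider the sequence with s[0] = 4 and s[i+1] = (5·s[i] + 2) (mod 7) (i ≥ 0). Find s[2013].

2

Listing terms: s[0] = 4,  s[1] = 1,  s[2] = 0,  s[3] = 2,  s[4] = 5,  s[5] = 6,  s[6] = 4.
Since s[6] = s[0] = 4, the sequence is periodic with period 6.
So s[2013] = s[0 + ((2013-0) mod 6)] = s[3] = 2.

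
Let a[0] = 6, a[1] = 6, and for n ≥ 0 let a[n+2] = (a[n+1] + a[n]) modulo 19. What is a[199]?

6

We have a[0] = 6, a[1] = 6, a[2] = 12, a[3] = 18, a[4] = 11, a[5] = 10, a[6] = 2, a[7] = 12, a[8] = 14, a[9] = 7, a[10] = 2, a[11] = 9, a[12] = 11, a[13] = 1, a[14] = 12, a[15] = 13, a[16] = 6, a[17] = 0, a[18] = 6, a[19] = 6.
The sequence repeats with period 18.
(199 - 0) mod 18 = 1, so a[199] = a[1] = 6.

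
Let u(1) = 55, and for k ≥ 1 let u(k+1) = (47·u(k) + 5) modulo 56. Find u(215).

15

u(1) = 55, u(2) = 14, u(3) = 47, u(4) = 30, u(5) = 15, u(6) = 38, u(7) = 55.
The sequence repeats with period 6.
So u(215) = u(1 + ((215-1) mod 6)) = u(5) = 15.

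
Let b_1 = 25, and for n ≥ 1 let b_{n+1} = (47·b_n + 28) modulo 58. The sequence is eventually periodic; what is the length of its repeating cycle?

28

b_1 = 25, b_2 = 43, b_3 = 19, b_4 = 51, b_5 = 47, b_6 = 33, b_7 = 13, b_8 = 1, b_9 = 17, b_{10} = 15, b_{11} = 37, b_{12} = 27, b_{13} = 21, b_{14} = 29, b_{15} = 57, b_{16} = 39, b_{17} = 5, b_{18} = 31, b_{19} = 35, b_{20} = 49, b_{21} = 11, b_{22} = 23, b_{23} = 7, b_{24} = 9, b_{25} = 45, b_{26} = 55, b_{27} = 3, b_{28} = 53, b_{29} = 25.
Since b_{29} = b_1 = 25, the sequence is periodic with period 28.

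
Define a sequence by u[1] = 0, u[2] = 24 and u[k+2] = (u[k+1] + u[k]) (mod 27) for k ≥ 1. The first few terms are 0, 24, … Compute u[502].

u[1] = 0; u[2] = 24; u[3] = 24; u[4] = 21; u[5] = 18; u[6] = 12; u[7] = 3; u[8] = 15; u[9] = 18; u[10] = 6; u[11] = 24; u[12] = 3; u[13] = 0; u[14] = 3; u[15] = 3; u[16] = 6; u[17] = 9; u[18] = 15; u[19] = 24; u[20] = 12; u[21] = 9; u[22] = 21; u[23] = 3; u[24] = 24; u[25] = 0; u[26] = 24.
Since (u[25], u[26]) = (u[1], u[2]) = (0, 24) (two consecutive terms determine the rest), the sequence is periodic with period 24.
(502 - 1) mod 24 = 21, so u[502] = u[22] = 21.

21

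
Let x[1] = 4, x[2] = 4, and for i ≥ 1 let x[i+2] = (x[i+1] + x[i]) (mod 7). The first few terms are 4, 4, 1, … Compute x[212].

5

x[1] = 4; x[2] = 4; x[3] = 1; x[4] = 5; x[5] = 6; x[6] = 4; x[7] = 3; x[8] = 0; x[9] = 3; x[10] = 3; x[11] = 6; x[12] = 2; x[13] = 1; x[14] = 3; x[15] = 4; x[16] = 0; x[17] = 4; x[18] = 4.
The sequence repeats with period 16.
(212 - 1) mod 16 = 3, so x[212] = x[4] = 5.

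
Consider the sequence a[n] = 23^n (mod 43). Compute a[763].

6

Computing terms: a[1] = 23; a[2] = 13; a[3] = 41; a[4] = 40; a[5] = 17; a[6] = 4; a[7] = 6; a[8] = 9; a[9] = 35; a[10] = 31; a[11] = 25; a[12] = 16; a[13] = 24; a[14] = 36; a[15] = 11; a[16] = 38; a[17] = 14; a[18] = 21; a[19] = 10; a[20] = 15; a[21] = 1; a[22] = 23.
The sequence repeats with period 21.
So a[763] = a[1 + ((763-1) mod 21)] = a[7] = 6.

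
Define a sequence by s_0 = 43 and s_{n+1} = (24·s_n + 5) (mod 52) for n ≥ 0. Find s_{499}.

41

Listing terms: s_0 = 43; s_1 = 49; s_2 = 37; s_3 = 9; s_4 = 13; s_5 = 5; s_6 = 21; s_7 = 41; s_8 = 1; s_9 = 29; s_{10} = 25; s_{11} = 33; s_{12} = 17; s_{13} = 49.
Since s_{13} = s_1 = 49, the sequence is eventually periodic: after a pre-period of length 1 it cycles with period 12.
For n ≥ 1, s_n depends only on (n - 1) mod 12. (499 - 1) mod 12 = 6, so s_{499} = s_7 = 41.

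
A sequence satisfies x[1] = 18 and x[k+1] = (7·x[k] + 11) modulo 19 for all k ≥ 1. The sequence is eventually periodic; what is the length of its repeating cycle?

3

x[1] = 18, x[2] = 4, x[3] = 1, x[4] = 18.
Since x[4] = x[1] = 18, the sequence is periodic with period 3.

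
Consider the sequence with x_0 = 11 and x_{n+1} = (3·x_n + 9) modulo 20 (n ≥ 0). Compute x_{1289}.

Computing terms: x_0 = 11, x_1 = 2, x_2 = 15, x_3 = 14, x_4 = 11.
The sequence repeats with period 4.
(1289 - 0) mod 4 = 1, so x_{1289} = x_1 = 2.

2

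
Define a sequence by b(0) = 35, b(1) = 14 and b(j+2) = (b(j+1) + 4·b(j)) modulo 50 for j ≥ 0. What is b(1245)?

40

We have b(0) = 35,  b(1) = 14,  b(2) = 4,  b(3) = 10,  b(4) = 26,  b(5) = 16,  b(6) = 20,  b(7) = 34,  b(8) = 14,  b(9) = 0,  b(10) = 6,  b(11) = 6,  b(12) = 30,  b(13) = 4,  b(14) = 24,  b(15) = 40,  b(16) = 36,  b(17) = 46,  b(18) = 40,  b(19) = 24,  b(20) = 34,  b(21) = 30,  b(22) = 16,  b(23) = 36,  b(24) = 0,  b(25) = 44,  b(26) = 44,  b(27) = 20,  b(28) = 46,  b(29) = 26,  b(30) = 10,  b(31) = 14,  b(32) = 4.
Since (b(31), b(32)) = (b(1), b(2)) = (14, 4) (two consecutive terms determine the rest), the sequence is eventually periodic: after a pre-period of length 1 it cycles with period 30.
For j ≥ 1, b(j) depends only on (j - 1) mod 30. (1245 - 1) mod 30 = 14, so b(1245) = b(15) = 40.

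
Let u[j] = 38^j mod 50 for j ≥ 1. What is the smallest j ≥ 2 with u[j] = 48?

9

u[1] = 38,  u[2] = 44,  u[3] = 22,  u[4] = 36,  u[5] = 18,  u[6] = 34,  u[7] = 42,  u[8] = 46,  u[9] = 48,  u[10] = 24,  u[11] = 12,  u[12] = 6,  u[13] = 28,  u[14] = 14,  u[15] = 32,  u[16] = 16,  u[17] = 8,  u[18] = 4,  u[19] = 2,  u[20] = 26,  u[21] = 38.
Since u[21] = u[1] = 38, the sequence is periodic with period 20.
The value 48 first appears (with j ≥ 2) at u[9].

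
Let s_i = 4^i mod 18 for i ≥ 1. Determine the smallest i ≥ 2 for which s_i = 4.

Computing terms: s_1 = 4, s_2 = 16, s_3 = 10, s_4 = 4.
The sequence repeats with period 3.
The value 4 next appears (with i ≥ 2) at s_4.

4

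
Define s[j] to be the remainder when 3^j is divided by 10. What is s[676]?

1

Computing terms: s[1] = 3; s[2] = 9; s[3] = 7; s[4] = 1; s[5] = 3.
Since s[5] = s[1] = 3, the sequence is periodic with period 4.
(676 - 1) mod 4 = 3, so s[676] = s[4] = 1.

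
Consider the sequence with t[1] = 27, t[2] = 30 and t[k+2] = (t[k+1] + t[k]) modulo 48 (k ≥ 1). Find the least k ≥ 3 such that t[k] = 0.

t[1] = 27, t[2] = 30, t[3] = 9, t[4] = 39, t[5] = 0, t[6] = 39, t[7] = 39, t[8] = 30, t[9] = 21, t[10] = 3, t[11] = 24, t[12] = 27, t[13] = 3, t[14] = 30, t[15] = 33, t[16] = 15, t[17] = 0, t[18] = 15, t[19] = 15, t[20] = 30, t[21] = 45, t[22] = 27, t[23] = 24, t[24] = 3, t[25] = 27, t[26] = 30.
The sequence repeats with period 24.
The value 0 first appears (with k ≥ 3) at t[5].

5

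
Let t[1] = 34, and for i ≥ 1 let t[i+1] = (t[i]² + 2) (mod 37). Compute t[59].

6

We have t[1] = 34; t[2] = 11; t[3] = 12; t[4] = 35; t[5] = 6; t[6] = 1; t[7] = 3; t[8] = 11.
Since t[8] = t[2] = 11, the sequence is eventually periodic: after a pre-period of length 1 it cycles with period 6.
For i ≥ 2, t[i] depends only on (i - 2) mod 6. (59 - 2) mod 6 = 3, so t[59] = t[5] = 6.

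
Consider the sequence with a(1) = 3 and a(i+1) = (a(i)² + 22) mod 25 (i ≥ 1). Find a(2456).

Computing terms: a(1) = 3,  a(2) = 6,  a(3) = 8,  a(4) = 11,  a(5) = 18,  a(6) = 21,  a(7) = 13,  a(8) = 16,  a(9) = 3.
The sequence repeats with period 8.
So a(2456) = a(1 + ((2456-1) mod 8)) = a(8) = 16.

16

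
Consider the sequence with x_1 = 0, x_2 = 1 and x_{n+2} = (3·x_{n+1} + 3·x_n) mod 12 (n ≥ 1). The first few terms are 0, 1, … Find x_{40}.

We have x_1 = 0,  x_2 = 1,  x_3 = 3,  x_4 = 0,  x_5 = 9,  x_6 = 3,  x_7 = 0.
Since (x_6, x_7) = (x_3, x_4) = (3, 0) (two consecutive terms determine the rest), the sequence is eventually periodic: after a pre-period of length 2 it cycles with period 3.
For n ≥ 3, x_n depends only on (n - 3) mod 3. (40 - 3) mod 3 = 1, so x_{40} = x_4 = 0.

0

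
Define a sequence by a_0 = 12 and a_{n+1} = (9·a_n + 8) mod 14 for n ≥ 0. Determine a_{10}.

Computing terms: a_0 = 12,  a_1 = 4,  a_2 = 2,  a_3 = 12.
The sequence repeats with period 3.
(10 - 0) mod 3 = 1, so a_{10} = a_1 = 4.

4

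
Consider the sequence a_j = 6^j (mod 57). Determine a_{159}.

Listing terms: a_0 = 1; a_1 = 6; a_2 = 36; a_3 = 45; a_4 = 42; a_5 = 24; a_6 = 30; a_7 = 9; a_8 = 54; a_9 = 39; a_{10} = 6.
Since a_{10} = a_1 = 6, the sequence is eventually periodic: after a pre-period of length 1 it cycles with period 9.
For j ≥ 1, a_j depends only on (j - 1) mod 9. (159 - 1) mod 9 = 5, so a_{159} = a_6 = 30.

30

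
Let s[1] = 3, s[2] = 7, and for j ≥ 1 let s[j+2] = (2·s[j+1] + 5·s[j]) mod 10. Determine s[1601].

1

s[1] = 3; s[2] = 7; s[3] = 9; s[4] = 3; s[5] = 1; s[6] = 7; s[7] = 9.
Since (s[6], s[7]) = (s[2], s[3]) = (7, 9) (two consecutive terms determine the rest), the sequence is eventually periodic: after a pre-period of length 1 it cycles with period 4.
For j ≥ 2, s[j] depends only on (j - 2) mod 4. (1601 - 2) mod 4 = 3, so s[1601] = s[5] = 1.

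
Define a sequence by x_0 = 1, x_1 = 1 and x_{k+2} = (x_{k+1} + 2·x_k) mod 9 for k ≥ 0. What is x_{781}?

4

Listing terms: x_0 = 1; x_1 = 1; x_2 = 3; x_3 = 5; x_4 = 2; x_5 = 3; x_6 = 7; x_7 = 4; x_8 = 0; x_9 = 8; x_{10} = 8; x_{11} = 6; x_{12} = 4; x_{13} = 7; x_{14} = 6; x_{15} = 2; x_{16} = 5; x_{17} = 0; x_{18} = 1; x_{19} = 1.
The sequence repeats with period 18.
(781 - 0) mod 18 = 7, so x_{781} = x_7 = 4.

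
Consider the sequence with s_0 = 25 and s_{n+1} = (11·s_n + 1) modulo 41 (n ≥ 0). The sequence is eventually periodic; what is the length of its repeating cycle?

40

Computing terms: s_0 = 25, s_1 = 30, s_2 = 3, s_3 = 34, s_4 = 6, s_5 = 26, s_6 = 0, s_7 = 1, s_8 = 12, s_9 = 10, s_{10} = 29, s_{11} = 33, s_{12} = 36, s_{13} = 28, s_{14} = 22, s_{15} = 38, s_{16} = 9, s_{17} = 18, s_{18} = 35, s_{19} = 17, s_{20} = 24, s_{21} = 19, s_{22} = 5, s_{23} = 15, s_{24} = 2, s_{25} = 23, s_{26} = 8, s_{27} = 7, s_{28} = 37, s_{29} = 39, s_{30} = 20, s_{31} = 16, s_{32} = 13, s_{33} = 21, s_{34} = 27, s_{35} = 11, s_{36} = 40, s_{37} = 31, s_{38} = 14, s_{39} = 32, s_{40} = 25.
The sequence repeats with period 40.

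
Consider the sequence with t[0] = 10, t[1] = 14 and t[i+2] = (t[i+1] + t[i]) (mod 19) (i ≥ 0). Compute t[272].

Listing terms: t[0] = 10; t[1] = 14; t[2] = 5; t[3] = 0; t[4] = 5; t[5] = 5; t[6] = 10; t[7] = 15; t[8] = 6; t[9] = 2; t[10] = 8; t[11] = 10; t[12] = 18; t[13] = 9; t[14] = 8; t[15] = 17; t[16] = 6; t[17] = 4; t[18] = 10; t[19] = 14.
Since (t[18], t[19]) = (t[0], t[1]) = (10, 14) (two consecutive terms determine the rest), the sequence is periodic with period 18.
(272 - 0) mod 18 = 2, so t[272] = t[2] = 5.

5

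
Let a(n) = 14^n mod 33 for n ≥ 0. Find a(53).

5

Computing terms: a(0) = 1; a(1) = 14; a(2) = 31; a(3) = 5; a(4) = 4; a(5) = 23; a(6) = 25; a(7) = 20; a(8) = 16; a(9) = 26; a(10) = 1.
Since a(10) = a(0) = 1, the sequence is periodic with period 10.
(53 - 0) mod 10 = 3, so a(53) = a(3) = 5.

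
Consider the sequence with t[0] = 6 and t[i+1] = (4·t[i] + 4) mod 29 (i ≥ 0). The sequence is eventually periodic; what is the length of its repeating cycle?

14

Listing terms: t[0] = 6, t[1] = 28, t[2] = 0, t[3] = 4, t[4] = 20, t[5] = 26, t[6] = 21, t[7] = 1, t[8] = 8, t[9] = 7, t[10] = 3, t[11] = 16, t[12] = 10, t[13] = 15, t[14] = 6.
The sequence repeats with period 14.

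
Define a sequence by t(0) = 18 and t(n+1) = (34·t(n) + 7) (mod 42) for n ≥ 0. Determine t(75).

Listing terms: t(0) = 18, t(1) = 31, t(2) = 11, t(3) = 3, t(4) = 25, t(5) = 17, t(6) = 39, t(7) = 31.
Since t(7) = t(1) = 31, the sequence is eventually periodic: after a pre-period of length 1 it cycles with period 6.
For n ≥ 1, t(n) depends only on (n - 1) mod 6. (75 - 1) mod 6 = 2, so t(75) = t(3) = 3.

3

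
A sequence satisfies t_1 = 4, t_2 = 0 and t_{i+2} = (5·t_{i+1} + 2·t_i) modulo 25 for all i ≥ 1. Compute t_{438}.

t_1 = 4,  t_2 = 0,  t_3 = 8,  t_4 = 15,  t_5 = 16,  t_6 = 10,  t_7 = 7,  t_8 = 5,  t_9 = 14,  t_{10} = 5,  t_{11} = 3,  t_{12} = 0,  t_{13} = 6,  t_{14} = 5,  t_{15} = 12,  t_{16} = 20,  t_{17} = 24,  t_{18} = 10,  t_{19} = 23,  t_{20} = 10,  t_{21} = 21,  t_{22} = 0,  t_{23} = 17,  t_{24} = 10,  t_{25} = 9,  t_{26} = 15,  t_{27} = 18,  t_{28} = 20,  t_{29} = 11,  t_{30} = 20,  t_{31} = 22,  t_{32} = 0,  t_{33} = 19,  t_{34} = 20,  t_{35} = 13,  t_{36} = 5,  t_{37} = 1,  t_{38} = 15,  t_{39} = 2,  t_{40} = 15,  t_{41} = 4,  t_{42} = 0.
Since (t_{41}, t_{42}) = (t_1, t_2) = (4, 0) (two consecutive terms determine the rest), the sequence is periodic with period 40.
(438 - 1) mod 40 = 37, so t_{438} = t_{38} = 15.

15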